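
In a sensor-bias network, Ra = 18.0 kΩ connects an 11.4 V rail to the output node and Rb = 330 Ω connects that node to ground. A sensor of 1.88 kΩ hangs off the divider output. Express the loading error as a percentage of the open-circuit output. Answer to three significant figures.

The divider's output (Thévenin) resistance is Ra‖Rb = 324.1 Ω.
Fractional drop under load = R_th/(R_th + R_L) = 324.1 / (324.1 + 1880) = 0.1470.
So the output falls by 14.7 %.

14.7 %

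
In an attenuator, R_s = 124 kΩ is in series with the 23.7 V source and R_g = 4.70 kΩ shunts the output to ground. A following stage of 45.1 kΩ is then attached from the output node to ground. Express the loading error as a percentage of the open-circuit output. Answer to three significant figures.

9.12 %

Unloaded V = 23.7 × 4.70/128.7 = 0.86550 V.
Loaded: R_g‖R_L = 4.256 kΩ, giving V = 23.7 × 4.256/128.3 = 0.78653 V.
Drop = (0.86550 − 0.78653) / 0.86550 = 9.12 %.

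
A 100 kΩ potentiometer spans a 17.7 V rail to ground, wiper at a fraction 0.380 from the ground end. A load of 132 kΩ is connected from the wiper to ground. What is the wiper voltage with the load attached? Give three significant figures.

V ≈ 5.71 V

The wiper splits the pot into (1−α)R = 62.00 kΩ above and αR = 38.00 kΩ below.
Lower section ‖ load = 29.51 kΩ.
V_wiper = 17.7 × 29.51/(62.00 + 29.51) = 5.71 V.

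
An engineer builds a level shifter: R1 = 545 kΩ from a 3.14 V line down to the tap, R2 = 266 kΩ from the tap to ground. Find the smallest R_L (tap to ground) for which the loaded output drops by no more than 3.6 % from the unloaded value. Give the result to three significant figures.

Output resistance R_th = R1‖R2 = (545 × 266)/811.0 = 178.8 kΩ.
The fractional drop is R_th/(R_th + R_L); requiring this ≤ 0.0360 gives R_L ≥ R_th(1/0.0360 − 1) = 178.8 × 26.78 = 4.79 MΩ.

R_L(min) ≈ 4.79 MΩ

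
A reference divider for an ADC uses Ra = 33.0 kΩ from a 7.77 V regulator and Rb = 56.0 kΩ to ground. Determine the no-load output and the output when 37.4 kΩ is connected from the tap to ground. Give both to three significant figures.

Open-circuit: V = 7.77 × 56.0/(33.0 + 56.0) = 4.89 V.
With the load, Rb becomes Rb‖R_L = 22.42 kΩ, so V = 7.77 × 22.42/55.42 = 3.14 V.

Unloaded: 4.89 V; loaded: 3.14 V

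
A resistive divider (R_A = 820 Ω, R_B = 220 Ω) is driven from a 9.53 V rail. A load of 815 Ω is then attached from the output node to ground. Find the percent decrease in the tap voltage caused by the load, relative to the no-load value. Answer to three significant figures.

The divider's output (Thévenin) resistance is R_A‖R_B = 173.5 Ω.
Fractional drop under load = R_th/(R_th + R_L) = 173.5 / (173.5 + 815) = 0.1755.
So the output falls by 17.5 %.

17.5 %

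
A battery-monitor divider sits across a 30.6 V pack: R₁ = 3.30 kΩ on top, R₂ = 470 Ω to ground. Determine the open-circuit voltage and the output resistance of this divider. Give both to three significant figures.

V_th = 3.81 V, R_th = 411 Ω

V_th is the open-circuit tap voltage: 30.6 × 470/(3300 + 470) = 3.81 V.
With the supply zeroed, R₁ and R₂ appear in parallel from the tap: R_th = R₁‖R₂ = (3300 × 470)/3770 = 411 Ω.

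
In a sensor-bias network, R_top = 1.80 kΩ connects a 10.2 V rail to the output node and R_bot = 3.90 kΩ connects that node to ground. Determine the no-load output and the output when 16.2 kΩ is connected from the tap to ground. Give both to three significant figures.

Open-circuit: V = 10.2 × 3.90/(1.80 + 3.90) = 6.98 V.
With the load, R_bot becomes R_bot‖R_L = 3.143 kΩ, so V = 10.2 × 3.143/4.943 = 6.49 V.

Unloaded: 6.98 V; loaded: 6.49 V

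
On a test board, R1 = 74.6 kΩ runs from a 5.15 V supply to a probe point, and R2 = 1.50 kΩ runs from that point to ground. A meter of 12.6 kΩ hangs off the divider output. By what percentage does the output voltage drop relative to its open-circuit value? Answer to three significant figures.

10.5 %

The divider's output (Thévenin) resistance is R1‖R2 = 1.470 kΩ.
Fractional drop under load = R_th/(R_th + R_L) = 1.470 / (1.470 + 12.6) = 0.1045.
So the output falls by 10.5 %.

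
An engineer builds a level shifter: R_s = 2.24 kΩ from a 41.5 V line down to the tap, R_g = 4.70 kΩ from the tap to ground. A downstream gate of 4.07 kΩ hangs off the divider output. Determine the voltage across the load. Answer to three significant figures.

V_out ≈ 20.5 V

The load sits in parallel with R_g: R_g‖R_L = (4.70 × 4.07) / (4.70 + 4.07) = 2.181 kΩ.
V_out = 41.5 × 2.181 / (2.24 + 2.181) = 41.5 × 2.181/4.421 = 20.5 V.
(Unloaded it would have been 28.1 V.)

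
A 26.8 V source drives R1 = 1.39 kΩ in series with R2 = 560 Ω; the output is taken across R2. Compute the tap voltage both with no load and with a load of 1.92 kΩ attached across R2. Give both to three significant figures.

Unloaded: 7.70 V; loaded: 6.37 V

Open-circuit: V = 26.8 × 560/(1390 + 560) = 7.70 V.
With the load, R2 becomes R2‖R_L = 433.5 Ω, so V = 26.8 × 433.5/1824 = 6.37 V.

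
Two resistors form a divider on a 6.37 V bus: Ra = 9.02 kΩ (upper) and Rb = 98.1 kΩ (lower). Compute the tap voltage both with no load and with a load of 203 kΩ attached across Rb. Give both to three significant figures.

Unloaded: 5.83 V; loaded: 5.61 V

Open-circuit: V = 6.37 × 98.1/(9.02 + 98.1) = 5.83 V.
With the load, Rb becomes Rb‖R_L = 66.14 kΩ, so V = 6.37 × 66.14/75.16 = 5.61 V.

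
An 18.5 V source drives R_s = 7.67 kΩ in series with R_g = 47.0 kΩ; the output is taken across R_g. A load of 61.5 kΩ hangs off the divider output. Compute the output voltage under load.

V_out ≈ 14.4 V

The load sits in parallel with R_g: R_g‖R_L = (47.0 × 61.5) / (47.0 + 61.5) = 26.64 kΩ.
V_out = 18.5 × 26.64 / (7.67 + 26.64) = 18.5 × 26.64/34.31 = 14.4 V.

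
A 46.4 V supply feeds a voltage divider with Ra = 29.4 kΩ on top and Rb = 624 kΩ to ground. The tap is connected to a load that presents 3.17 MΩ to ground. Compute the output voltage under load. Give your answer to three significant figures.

V_out ≈ 43.9 V

The load sits in parallel with Rb: Rb‖R_L = (624 × 3170) / (624 + 3170) = 521.4 kΩ.
V_out = 46.4 × 521.4 / (29.4 + 521.4) = 46.4 × 521.4/550.8 = 43.9 V.
(Unloaded it would have been 44.3 V.)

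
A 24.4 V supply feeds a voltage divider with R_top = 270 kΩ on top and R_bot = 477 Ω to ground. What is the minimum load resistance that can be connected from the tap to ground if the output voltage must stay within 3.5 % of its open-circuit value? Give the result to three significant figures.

R_L(min) ≈ 13.1 kΩ

Output resistance R_th = R_top‖R_bot = (270000 × 477)/270500 = 476.2 Ω.
The fractional drop is R_th/(R_th + R_L); requiring this ≤ 0.0350 gives R_L ≥ R_th(1/0.0350 − 1) = 476.2 × 27.57 = 13.1 kΩ.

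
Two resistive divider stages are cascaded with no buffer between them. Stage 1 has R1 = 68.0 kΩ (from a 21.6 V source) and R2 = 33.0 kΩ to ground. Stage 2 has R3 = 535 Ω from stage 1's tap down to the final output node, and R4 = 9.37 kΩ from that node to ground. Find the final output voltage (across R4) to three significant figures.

Stage 2 presents R3+R4 = 9905 Ω as a load on stage 1's tap.
Stage 1's lower leg becomes R2‖(R3+R4) = 7618 Ω, so V_mid = 21.6 × 7618/75620 = 2.176 V.
Stage 2 is itself unloaded: V_out = V_mid × R4/(R3+R4) = 2.176 × 9370/9905 = 2.06 V.

V_out ≈ 2.06 V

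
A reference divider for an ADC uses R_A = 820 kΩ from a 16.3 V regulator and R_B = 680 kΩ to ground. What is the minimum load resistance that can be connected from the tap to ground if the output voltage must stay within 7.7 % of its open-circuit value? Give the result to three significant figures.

R_L(min) ≈ 4.46 MΩ

Output resistance R_th = R_A‖R_B = (820 × 680)/1500 = 371.7 kΩ.
The fractional drop is R_th/(R_th + R_L); requiring this ≤ 0.0770 gives R_L ≥ R_th(1/0.0770 − 1) = 371.7 × 11.99 = 4.46 MΩ.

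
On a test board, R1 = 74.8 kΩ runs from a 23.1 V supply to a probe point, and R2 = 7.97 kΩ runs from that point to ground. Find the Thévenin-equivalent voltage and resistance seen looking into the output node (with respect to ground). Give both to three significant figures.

V_th = 2.22 V, R_th = 7.20 kΩ

V_th is the open-circuit tap voltage: 23.1 × 7.97/(74.8 + 7.97) = 2.22 V.
With the supply zeroed, R1 and R2 appear in parallel from the tap: R_th = R1‖R2 = (74.8 × 7.97)/82.77 = 7.20 kΩ.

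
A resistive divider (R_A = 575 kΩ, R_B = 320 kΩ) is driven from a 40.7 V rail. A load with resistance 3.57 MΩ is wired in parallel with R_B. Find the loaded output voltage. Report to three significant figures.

V_out ≈ 13.8 V

The load sits in parallel with R_B: R_B‖R_L = (320 × 3570) / (320 + 3570) = 293.7 kΩ.
V_out = 40.7 × 293.7 / (575 + 293.7) = 40.7 × 293.7/868.7 = 13.8 V.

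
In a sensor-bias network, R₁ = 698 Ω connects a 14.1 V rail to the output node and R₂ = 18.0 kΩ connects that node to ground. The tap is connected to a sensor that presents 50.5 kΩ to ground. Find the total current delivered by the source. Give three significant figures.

I ≈ 1.01 mA

R₂‖R_L = 13270 Ω, so the source sees R₁ + R₂‖R_L = 13970 Ω.
I = 14.1 V / 13970 Ω = 1.01 mA.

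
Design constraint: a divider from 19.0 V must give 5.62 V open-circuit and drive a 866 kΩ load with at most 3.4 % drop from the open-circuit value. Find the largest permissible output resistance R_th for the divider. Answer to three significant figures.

Loading drop = R_th/(R_th + R_L) ≤ 0.0340, so R_th ≤ R_L · ε/(1−ε) = 866 kΩ × 0.0340/0.9660 = 30.5 kΩ.
(Any R1, R2 with R2/(R1+R2) = 0.296 and R1‖R2 ≤ 30.5 kΩ will meet the spec.)

R_th ≤ 30.5 kΩ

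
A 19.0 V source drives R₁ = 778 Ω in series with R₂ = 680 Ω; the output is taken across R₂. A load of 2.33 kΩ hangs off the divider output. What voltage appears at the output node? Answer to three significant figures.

The load sits in parallel with R₂: R₂‖R_L = (680 × 2330) / (680 + 2330) = 526.4 Ω.
V_out = 19.0 × 526.4 / (778 + 526.4) = 19.0 × 526.4/1304 = 7.67 V.
(Unloaded it would have been 8.86 V.)

V_out ≈ 7.67 V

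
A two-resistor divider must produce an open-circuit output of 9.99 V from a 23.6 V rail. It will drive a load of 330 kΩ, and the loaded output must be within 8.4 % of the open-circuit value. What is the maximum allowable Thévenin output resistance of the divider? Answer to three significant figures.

Loading drop = R_th/(R_th + R_L) ≤ 0.0840, so R_th ≤ R_L · ε/(1−ε) = 330 kΩ × 0.0840/0.9160 = 30.3 kΩ.
(Any R1, R2 with R2/(R1+R2) = 0.423 and R1‖R2 ≤ 30.3 kΩ will meet the spec.)

R_th ≤ 30.3 kΩ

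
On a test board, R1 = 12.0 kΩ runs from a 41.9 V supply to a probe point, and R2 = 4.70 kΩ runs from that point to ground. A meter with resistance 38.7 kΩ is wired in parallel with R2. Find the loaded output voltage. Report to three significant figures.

The load sits in parallel with R2: R2‖R_L = (4.70 × 38.7) / (4.70 + 38.7) = 4.191 kΩ.
V_out = 41.9 × 4.191 / (12.0 + 4.191) = 41.9 × 4.191/16.19 = 10.8 V.

V_out ≈ 10.8 V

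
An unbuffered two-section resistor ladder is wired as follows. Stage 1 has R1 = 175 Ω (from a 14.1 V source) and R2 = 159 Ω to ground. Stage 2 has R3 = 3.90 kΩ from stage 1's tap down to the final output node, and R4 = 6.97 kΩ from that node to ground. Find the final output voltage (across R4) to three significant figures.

V_out ≈ 4.27 V

Stage 2 presents R3+R4 = 10870 Ω as a load on stage 1's tap.
Stage 1's lower leg becomes R2‖(R3+R4) = 156.7 Ω, so V_mid = 14.1 × 156.7/331.7 = 6.661 V.
Stage 2 is itself unloaded: V_out = V_mid × R4/(R3+R4) = 6.661 × 6970/10870 = 4.27 V.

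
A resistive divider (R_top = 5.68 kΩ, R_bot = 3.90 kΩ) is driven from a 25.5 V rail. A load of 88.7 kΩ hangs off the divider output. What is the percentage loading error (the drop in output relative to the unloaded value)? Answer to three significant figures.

The divider's output (Thévenin) resistance is R_top‖R_bot = 2.312 kΩ.
Fractional drop under load = R_th/(R_th + R_L) = 2.312 / (2.312 + 88.7) = 0.02541.
So the output falls by 2.54 %.

2.54 %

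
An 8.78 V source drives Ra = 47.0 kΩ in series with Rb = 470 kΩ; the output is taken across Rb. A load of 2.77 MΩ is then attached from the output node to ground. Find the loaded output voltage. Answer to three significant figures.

V_out ≈ 7.86 V

The load sits in parallel with Rb: Rb‖R_L = (470 × 2770) / (470 + 2770) = 401.8 kΩ.
V_out = 8.78 × 401.8 / (47.0 + 401.8) = 8.78 × 401.8/448.8 = 7.86 V.
(Unloaded it would have been 7.98 V.)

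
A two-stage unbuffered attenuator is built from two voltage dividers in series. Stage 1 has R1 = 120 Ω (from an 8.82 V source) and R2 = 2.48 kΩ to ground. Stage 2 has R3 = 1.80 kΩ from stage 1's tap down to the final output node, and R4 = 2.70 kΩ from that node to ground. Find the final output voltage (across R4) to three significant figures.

V_out ≈ 4.92 V

Stage 2 presents R3+R4 = 4500 Ω as a load on stage 1's tap.
Stage 1's lower leg becomes R2‖(R3+R4) = 1599 Ω, so V_mid = 8.82 × 1599/1719 = 8.204 V.
Stage 2 is itself unloaded: V_out = V_mid × R4/(R3+R4) = 8.204 × 2700/4500 = 4.92 V.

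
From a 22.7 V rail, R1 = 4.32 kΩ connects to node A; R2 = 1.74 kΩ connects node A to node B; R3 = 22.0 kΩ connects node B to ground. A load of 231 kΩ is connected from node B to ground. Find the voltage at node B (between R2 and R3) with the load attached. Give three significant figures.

V ≈ 17.4 V

At node B, R3 is in parallel with the load: R3‖R_L = 20.09 kΩ.
Below node A the resistance is R2 + (R3‖R_L) = 21.83 kΩ, so V_A = 22.7 × 21.83/26.15 = 18.95 V.
Then V_B = V_A × (R3‖R_L)/(R2 + R3‖R_L) = 18.95 × 20.09/21.83 = 17.4 V.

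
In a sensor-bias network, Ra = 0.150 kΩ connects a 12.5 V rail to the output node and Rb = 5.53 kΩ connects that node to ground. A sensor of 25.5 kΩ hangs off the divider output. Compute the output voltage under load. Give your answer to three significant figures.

The load sits in parallel with Rb: Rb‖R_L = (5530 × 25500) / (5530 + 25500) = 4544 Ω.
V_out = 12.5 × 4544 / (150 + 4544) = 12.5 × 4544/4694 = 12.1 V.

V_out ≈ 12.1 V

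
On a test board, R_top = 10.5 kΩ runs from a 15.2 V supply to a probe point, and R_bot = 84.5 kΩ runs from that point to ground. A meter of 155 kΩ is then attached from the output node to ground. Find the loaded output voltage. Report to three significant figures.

V_out ≈ 12.8 V

The load sits in parallel with R_bot: R_bot‖R_L = (84.5 × 155) / (84.5 + 155) = 54.69 kΩ.
V_out = 15.2 × 54.69 / (10.5 + 54.69) = 15.2 × 54.69/65.19 = 12.8 V.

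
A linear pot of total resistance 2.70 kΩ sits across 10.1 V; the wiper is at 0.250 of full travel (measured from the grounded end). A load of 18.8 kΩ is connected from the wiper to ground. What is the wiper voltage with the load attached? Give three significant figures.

The wiper splits the pot into (1−α)R = 2025 Ω above and αR = 675.0 Ω below.
Lower section ‖ load = 651.6 Ω.
V_wiper = 10.1 × 651.6/(2025 + 651.6) = 2.46 V.

V ≈ 2.46 V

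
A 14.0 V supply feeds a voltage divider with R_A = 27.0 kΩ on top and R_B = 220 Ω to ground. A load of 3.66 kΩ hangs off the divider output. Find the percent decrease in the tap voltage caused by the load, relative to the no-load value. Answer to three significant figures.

5.63 %

The divider's output (Thévenin) resistance is R_A‖R_B = 218.2 Ω.
Fractional drop under load = R_th/(R_th + R_L) = 218.2 / (218.2 + 3660) = 0.05627.
So the output falls by 5.63 %.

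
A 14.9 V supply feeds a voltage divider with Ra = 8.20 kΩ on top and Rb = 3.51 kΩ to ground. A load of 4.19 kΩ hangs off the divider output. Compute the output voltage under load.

V_out ≈ 2.81 V

The load sits in parallel with Rb: Rb‖R_L = (3.51 × 4.19) / (3.51 + 4.19) = 1.910 kΩ.
V_out = 14.9 × 1.910 / (8.20 + 1.910) = 14.9 × 1.910/10.11 = 2.81 V.
(Unloaded it would have been 4.47 V.)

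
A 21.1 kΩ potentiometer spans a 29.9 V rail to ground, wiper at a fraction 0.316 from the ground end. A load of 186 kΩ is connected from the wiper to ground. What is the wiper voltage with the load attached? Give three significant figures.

V ≈ 9.22 V

The wiper splits the pot into (1−α)R = 14.43 kΩ above and αR = 6.668 kΩ below.
Lower section ‖ load = 6.437 kΩ.
V_wiper = 29.9 × 6.437/(14.43 + 6.437) = 9.22 V.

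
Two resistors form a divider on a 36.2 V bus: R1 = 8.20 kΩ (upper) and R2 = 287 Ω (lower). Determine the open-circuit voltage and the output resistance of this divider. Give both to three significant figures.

V_th = 1.22 V, R_th = 277 Ω

V_th is the open-circuit tap voltage: 36.2 × 287/(8200 + 287) = 1.22 V.
With the supply zeroed, R1 and R2 appear in parallel from the tap: R_th = R1‖R2 = (8200 × 287)/8487 = 277 Ω.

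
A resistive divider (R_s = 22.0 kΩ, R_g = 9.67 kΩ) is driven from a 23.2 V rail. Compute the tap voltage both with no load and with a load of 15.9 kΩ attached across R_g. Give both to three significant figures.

Unloaded: 7.08 V; loaded: 4.98 V

Open-circuit: V = 23.2 × 9.67/(22.0 + 9.67) = 7.08 V.
With the load, R_g becomes R_g‖R_L = 6.013 kΩ, so V = 23.2 × 6.013/28.01 = 4.98 V.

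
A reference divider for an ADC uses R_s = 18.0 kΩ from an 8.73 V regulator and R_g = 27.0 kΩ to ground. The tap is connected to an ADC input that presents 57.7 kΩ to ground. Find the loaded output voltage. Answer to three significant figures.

The load sits in parallel with R_g: R_g‖R_L = (27.0 × 57.7) / (27.0 + 57.7) = 18.39 kΩ.
V_out = 8.73 × 18.39 / (18.0 + 18.39) = 8.73 × 18.39/36.39 = 4.41 V.
(Unloaded it would have been 5.24 V.)

V_out ≈ 4.41 V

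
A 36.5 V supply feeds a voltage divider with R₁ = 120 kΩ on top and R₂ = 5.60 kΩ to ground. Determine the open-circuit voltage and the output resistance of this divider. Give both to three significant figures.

V_th is the open-circuit tap voltage: 36.5 × 5.60/(120 + 5.60) = 1.63 V.
With the supply zeroed, R₁ and R₂ appear in parallel from the tap: R_th = R₁‖R₂ = (120 × 5.60)/125.6 = 5.35 kΩ.

V_th = 1.63 V, R_th = 5.35 kΩ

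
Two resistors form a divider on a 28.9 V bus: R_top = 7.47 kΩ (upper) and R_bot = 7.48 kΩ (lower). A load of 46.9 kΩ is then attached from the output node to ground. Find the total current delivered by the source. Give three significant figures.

I ≈ 2.08 mA

R_bot‖R_L = 6.451 kΩ, so the source sees R_top + R_bot‖R_L = 13.92 kΩ.
I = 28.9 V / 13.92 kΩ = 2.08 mA.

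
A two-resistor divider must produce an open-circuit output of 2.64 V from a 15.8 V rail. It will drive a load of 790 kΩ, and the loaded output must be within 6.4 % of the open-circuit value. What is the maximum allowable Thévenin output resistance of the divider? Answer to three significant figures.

Loading drop = R_th/(R_th + R_L) ≤ 0.0640, so R_th ≤ R_L · ε/(1−ε) = 790 kΩ × 0.0640/0.9360 = 54.0 kΩ.

R_th ≤ 54.0 kΩ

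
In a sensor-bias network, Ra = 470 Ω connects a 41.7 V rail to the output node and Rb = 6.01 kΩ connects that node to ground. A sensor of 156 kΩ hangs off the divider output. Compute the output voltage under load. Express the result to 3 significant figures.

The load sits in parallel with Rb: Rb‖R_L = (6010 × 156000) / (6010 + 156000) = 5787 Ω.
V_out = 41.7 × 5787 / (470 + 5787) = 41.7 × 5787/6257 = 38.6 V.

V_out ≈ 38.6 V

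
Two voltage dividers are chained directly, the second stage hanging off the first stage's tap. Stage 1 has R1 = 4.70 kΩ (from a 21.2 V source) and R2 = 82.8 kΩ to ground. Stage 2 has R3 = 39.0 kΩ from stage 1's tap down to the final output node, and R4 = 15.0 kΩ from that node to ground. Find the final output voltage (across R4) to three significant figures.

Stage 2 presents R3+R4 = 54.00 kΩ as a load on stage 1's tap.
Stage 1's lower leg becomes R2‖(R3+R4) = 32.68 kΩ, so V_mid = 21.2 × 32.68/37.38 = 18.53 V.
Stage 2 is itself unloaded: V_out = V_mid × R4/(R3+R4) = 18.53 × 15.0/54.00 = 5.15 V.

V_out ≈ 5.15 V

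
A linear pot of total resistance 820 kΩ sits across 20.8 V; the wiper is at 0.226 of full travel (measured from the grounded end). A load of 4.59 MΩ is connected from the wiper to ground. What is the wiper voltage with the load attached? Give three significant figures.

V ≈ 4.56 V

The wiper splits the pot into (1−α)R = 634.7 kΩ above and αR = 185.3 kΩ below.
Lower section ‖ load = 178.1 kΩ.
V_wiper = 20.8 × 178.1/(634.7 + 178.1) = 4.56 V.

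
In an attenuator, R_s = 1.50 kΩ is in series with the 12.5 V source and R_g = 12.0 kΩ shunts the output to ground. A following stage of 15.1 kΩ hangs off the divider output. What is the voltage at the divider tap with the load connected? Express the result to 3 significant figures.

V_out ≈ 10.2 V

The load sits in parallel with R_g: R_g‖R_L = (12.0 × 15.1) / (12.0 + 15.1) = 6.686 kΩ.
V_out = 12.5 × 6.686 / (1.50 + 6.686) = 12.5 × 6.686/8.186 = 10.2 V.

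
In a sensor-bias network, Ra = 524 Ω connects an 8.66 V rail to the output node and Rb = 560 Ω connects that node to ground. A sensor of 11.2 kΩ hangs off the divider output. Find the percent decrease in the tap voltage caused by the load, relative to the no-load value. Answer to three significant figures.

The divider's output (Thévenin) resistance is Ra‖Rb = 270.7 Ω.
Fractional drop under load = R_th/(R_th + R_L) = 270.7 / (270.7 + 11200) = 0.02360.
So the output falls by 2.36 %.

2.36 %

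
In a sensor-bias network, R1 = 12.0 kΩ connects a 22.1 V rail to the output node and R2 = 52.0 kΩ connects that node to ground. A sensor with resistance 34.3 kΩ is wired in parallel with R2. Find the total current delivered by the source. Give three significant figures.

I ≈ 0.677 mA

R2‖R_L = 20.67 kΩ, so the source sees R1 + R2‖R_L = 32.67 kΩ.
I = 22.1 V / 32.67 kΩ = 0.677 mA.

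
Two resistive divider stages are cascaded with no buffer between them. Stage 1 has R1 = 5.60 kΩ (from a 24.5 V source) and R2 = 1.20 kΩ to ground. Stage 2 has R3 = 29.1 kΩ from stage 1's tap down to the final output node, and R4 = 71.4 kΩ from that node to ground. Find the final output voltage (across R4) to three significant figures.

Stage 2 presents R3+R4 = 100.5 kΩ as a load on stage 1's tap.
Stage 1's lower leg becomes R2‖(R3+R4) = 1.186 kΩ, so V_mid = 24.5 × 1.186/6.786 = 4.281 V.
Stage 2 is itself unloaded: V_out = V_mid × R4/(R3+R4) = 4.281 × 71.4/100.5 = 3.04 V.

V_out ≈ 3.04 V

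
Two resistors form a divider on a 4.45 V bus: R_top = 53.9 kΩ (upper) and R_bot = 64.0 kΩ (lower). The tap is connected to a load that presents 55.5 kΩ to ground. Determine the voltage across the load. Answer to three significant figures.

The load sits in parallel with R_bot: R_bot‖R_L = (64.0 × 55.5) / (64.0 + 55.5) = 29.72 kΩ.
V_out = 4.45 × 29.72 / (53.9 + 29.72) = 4.45 × 29.72/83.62 = 1.58 V.

V_out ≈ 1.58 V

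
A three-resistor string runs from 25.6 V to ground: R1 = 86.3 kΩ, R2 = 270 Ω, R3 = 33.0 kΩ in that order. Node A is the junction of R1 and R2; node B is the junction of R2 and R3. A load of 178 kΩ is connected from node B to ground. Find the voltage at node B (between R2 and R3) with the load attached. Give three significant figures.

At node B, R3 is in parallel with the load: R3‖R_L = 27840 Ω.
Below node A the resistance is R2 + (R3‖R_L) = 28110 Ω, so V_A = 25.6 × 28110/114400 = 6.290 V.
Then V_B = V_A × (R3‖R_L)/(R2 + R3‖R_L) = 6.290 × 27840/28110 = 6.23 V.

V ≈ 6.23 V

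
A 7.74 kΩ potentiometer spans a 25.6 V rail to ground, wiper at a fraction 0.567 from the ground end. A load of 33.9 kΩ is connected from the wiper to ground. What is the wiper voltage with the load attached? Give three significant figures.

The wiper splits the pot into (1−α)R = 3.351 kΩ above and αR = 4.389 kΩ below.
Lower section ‖ load = 3.886 kΩ.
V_wiper = 25.6 × 3.886/(3.351 + 3.886) = 13.7 V.

V ≈ 13.7 V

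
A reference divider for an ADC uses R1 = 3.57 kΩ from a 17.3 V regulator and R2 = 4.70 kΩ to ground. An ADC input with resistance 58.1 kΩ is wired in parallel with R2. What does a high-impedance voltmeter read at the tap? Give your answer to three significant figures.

V_out ≈ 9.50 V

The load sits in parallel with R2: R2‖R_L = (4.70 × 58.1) / (4.70 + 58.1) = 4.348 kΩ.
V_out = 17.3 × 4.348 / (3.57 + 4.348) = 17.3 × 4.348/7.918 = 9.50 V.
(Unloaded it would have been 9.83 V.)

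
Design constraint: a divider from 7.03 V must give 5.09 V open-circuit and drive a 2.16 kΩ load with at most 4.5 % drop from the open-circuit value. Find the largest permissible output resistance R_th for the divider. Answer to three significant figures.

R_th ≤ 102 Ω

Loading drop = R_th/(R_th + R_L) ≤ 0.0450, so R_th ≤ R_L · ε/(1−ε) = 2.16 kΩ × 0.0450/0.9550 = 102 Ω.
(Any R1, R2 with R2/(R1+R2) = 0.724 and R1‖R2 ≤ 102 Ω will meet the spec.)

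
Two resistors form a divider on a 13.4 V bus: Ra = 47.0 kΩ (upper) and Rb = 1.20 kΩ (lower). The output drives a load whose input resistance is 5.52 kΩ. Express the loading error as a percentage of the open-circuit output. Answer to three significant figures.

17.5 %

Unloaded V = 13.4 × 1.20/48.20 = 0.3336 V.
Loaded: Rb‖R_L = 0.9857 kΩ, giving V = 13.4 × 0.9857/47.99 = 0.2753 V.
Drop = (0.3336 − 0.2753) / 0.3336 = 17.5 %.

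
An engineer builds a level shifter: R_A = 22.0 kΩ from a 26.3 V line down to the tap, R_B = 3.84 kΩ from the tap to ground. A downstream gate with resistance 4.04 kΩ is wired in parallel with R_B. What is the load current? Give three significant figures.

R_B‖R_L = 1.969 kΩ; V_out = 26.3 × 1.969/23.97 = 2.160 V.
I_L = V_out / R_L = 2.160 / 4.04 kΩ = 0.535 mA.

I_L ≈ 0.535 mA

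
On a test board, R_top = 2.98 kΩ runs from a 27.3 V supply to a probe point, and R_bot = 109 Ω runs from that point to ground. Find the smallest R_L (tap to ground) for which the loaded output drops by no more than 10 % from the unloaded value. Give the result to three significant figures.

R_L(min) ≈ 946 Ω

Output resistance R_th = R_top‖R_bot = (2980 × 109)/3089 = 105.2 Ω.
The fractional drop is R_th/(R_th + R_L); requiring this ≤ 0.100 gives R_L ≥ R_th(1/0.100 − 1) = 105.2 × 9.000 = 946 Ω.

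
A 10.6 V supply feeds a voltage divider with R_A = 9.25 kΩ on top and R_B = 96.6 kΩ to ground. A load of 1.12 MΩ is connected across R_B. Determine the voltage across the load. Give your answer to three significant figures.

V_out ≈ 9.60 V

The load sits in parallel with R_B: R_B‖R_L = (96.6 × 1120) / (96.6 + 1120) = 88.93 kΩ.
V_out = 10.6 × 88.93 / (9.25 + 88.93) = 10.6 × 88.93/98.18 = 9.60 V.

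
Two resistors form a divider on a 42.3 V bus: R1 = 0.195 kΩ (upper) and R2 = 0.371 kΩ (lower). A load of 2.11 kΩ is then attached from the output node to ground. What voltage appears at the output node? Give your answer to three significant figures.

The load sits in parallel with R2: R2‖R_L = (371 × 2110) / (371 + 2110) = 315.5 Ω.
V_out = 42.3 × 315.5 / (195 + 315.5) = 42.3 × 315.5/510.5 = 26.1 V.

V_out ≈ 26.1 V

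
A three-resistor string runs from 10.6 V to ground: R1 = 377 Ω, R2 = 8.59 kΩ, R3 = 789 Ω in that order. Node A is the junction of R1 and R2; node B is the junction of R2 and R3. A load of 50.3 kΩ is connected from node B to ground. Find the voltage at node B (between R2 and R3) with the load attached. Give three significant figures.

At node B, R3 is in parallel with the load: R3‖R_L = 776.8 Ω.
Below node A the resistance is R2 + (R3‖R_L) = 9367 Ω, so V_A = 10.6 × 9367/9744 = 10.19 V.
Then V_B = V_A × (R3‖R_L)/(R2 + R3‖R_L) = 10.19 × 776.8/9367 = 0.845 V.

V ≈ 0.845 V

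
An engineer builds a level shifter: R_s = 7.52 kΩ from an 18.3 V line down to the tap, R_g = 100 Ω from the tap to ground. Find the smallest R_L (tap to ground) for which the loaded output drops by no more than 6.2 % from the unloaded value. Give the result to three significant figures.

R_L(min) ≈ 1.49 kΩ

Output resistance R_th = R_s‖R_g = (7520 × 100)/7620 = 98.69 Ω.
The fractional drop is R_th/(R_th + R_L); requiring this ≤ 0.0620 gives R_L ≥ R_th(1/0.0620 − 1) = 98.69 × 15.13 = 1.49 kΩ.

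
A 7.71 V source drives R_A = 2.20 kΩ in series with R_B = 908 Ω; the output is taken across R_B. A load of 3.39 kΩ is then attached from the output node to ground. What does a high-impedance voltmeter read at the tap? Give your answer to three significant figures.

V_out ≈ 1.89 V

The load sits in parallel with R_B: R_B‖R_L = (908 × 3390) / (908 + 3390) = 716.2 Ω.
V_out = 7.71 × 716.2 / (2200 + 716.2) = 7.71 × 716.2/2916 = 1.89 V.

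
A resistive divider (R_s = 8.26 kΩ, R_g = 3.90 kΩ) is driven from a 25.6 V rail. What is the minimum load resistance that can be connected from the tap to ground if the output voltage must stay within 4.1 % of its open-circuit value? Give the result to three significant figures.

Output resistance R_th = R_s‖R_g = (8.26 × 3.90)/12.16 = 2.649 kΩ.
The fractional drop is R_th/(R_th + R_L); requiring this ≤ 0.0410 gives R_L ≥ R_th(1/0.0410 − 1) = 2.649 × 23.39 = 62.0 kΩ.

R_L(min) ≈ 62.0 kΩ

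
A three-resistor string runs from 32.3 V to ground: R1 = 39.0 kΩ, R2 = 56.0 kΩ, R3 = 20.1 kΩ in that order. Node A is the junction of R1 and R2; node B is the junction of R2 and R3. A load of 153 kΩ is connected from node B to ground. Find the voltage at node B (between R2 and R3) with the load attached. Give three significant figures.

V ≈ 5.09 V

At node B, R3 is in parallel with the load: R3‖R_L = 17.77 kΩ.
Below node A the resistance is R2 + (R3‖R_L) = 73.77 kΩ, so V_A = 32.3 × 73.77/112.8 = 21.13 V.
Then V_B = V_A × (R3‖R_L)/(R2 + R3‖R_L) = 21.13 × 17.77/73.77 = 5.09 V.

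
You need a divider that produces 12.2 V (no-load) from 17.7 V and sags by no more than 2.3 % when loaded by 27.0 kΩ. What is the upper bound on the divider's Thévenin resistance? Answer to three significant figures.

Loading drop = R_th/(R_th + R_L) ≤ 0.0230, so R_th ≤ R_L · ε/(1−ε) = 27.0 kΩ × 0.0230/0.9770 = 636 Ω.
(Any R1, R2 with R2/(R1+R2) = 0.689 and R1‖R2 ≤ 636 Ω will meet the spec.)

R_th ≤ 636 Ω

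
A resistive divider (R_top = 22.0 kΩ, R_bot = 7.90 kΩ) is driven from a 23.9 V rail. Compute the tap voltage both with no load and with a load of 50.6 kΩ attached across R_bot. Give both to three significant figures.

Unloaded: 6.31 V; loaded: 5.66 V

Open-circuit: V = 23.9 × 7.90/(22.0 + 7.90) = 6.31 V.
With the load, R_bot becomes R_bot‖R_L = 6.833 kΩ, so V = 23.9 × 6.833/28.83 = 5.66 V.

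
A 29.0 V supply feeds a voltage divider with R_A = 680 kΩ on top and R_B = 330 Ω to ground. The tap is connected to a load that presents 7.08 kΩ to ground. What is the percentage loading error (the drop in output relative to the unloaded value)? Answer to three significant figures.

4.45 %

The divider's output (Thévenin) resistance is R_A‖R_B = 329.8 Ω.
Fractional drop under load = R_th/(R_th + R_L) = 329.8 / (329.8 + 7080) = 0.04451.
So the output falls by 4.45 %.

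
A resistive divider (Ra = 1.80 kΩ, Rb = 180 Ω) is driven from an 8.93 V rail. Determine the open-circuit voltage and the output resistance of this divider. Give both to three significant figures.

V_th = 0.812 V, R_th = 164 Ω

V_th is the open-circuit tap voltage: 8.93 × 180/(1800 + 180) = 0.812 V.
With the supply zeroed, Ra and Rb appear in parallel from the tap: R_th = Ra‖Rb = (1800 × 180)/1980 = 164 Ω.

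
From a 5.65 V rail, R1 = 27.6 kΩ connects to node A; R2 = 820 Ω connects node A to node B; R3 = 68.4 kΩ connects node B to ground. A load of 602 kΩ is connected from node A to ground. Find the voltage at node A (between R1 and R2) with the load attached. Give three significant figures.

V ≈ 3.91 V

Below node A the series string R2+R3 = 69220 Ω sits in parallel with the 602000 Ω load: 62080 Ω.
V_A = 5.65 × 62080/(27600 + 62080) = 3.91 V.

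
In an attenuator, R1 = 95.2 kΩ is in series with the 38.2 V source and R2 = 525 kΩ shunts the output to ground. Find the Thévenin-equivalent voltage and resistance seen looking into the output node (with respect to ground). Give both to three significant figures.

V_th = 32.3 V, R_th = 80.6 kΩ

V_th is the open-circuit tap voltage: 38.2 × 525/(95.2 + 525) = 32.3 V.
With the supply zeroed, R1 and R2 appear in parallel from the tap: R_th = R1‖R2 = (95.2 × 525)/620.2 = 80.6 kΩ.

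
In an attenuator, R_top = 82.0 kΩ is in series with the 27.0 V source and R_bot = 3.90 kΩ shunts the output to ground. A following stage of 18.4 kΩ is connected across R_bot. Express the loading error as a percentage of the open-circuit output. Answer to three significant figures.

Unloaded V = 27.0 × 3.90/85.90 = 1.226 V.
Loaded: R_bot‖R_L = 3.218 kΩ, giving V = 27.0 × 3.218/85.22 = 1.020 V.
Drop = (1.226 − 1.020) / 1.226 = 16.8 %.

16.8 %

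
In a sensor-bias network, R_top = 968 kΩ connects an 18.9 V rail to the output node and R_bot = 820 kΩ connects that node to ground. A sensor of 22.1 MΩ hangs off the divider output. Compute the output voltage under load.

The load sits in parallel with R_bot: R_bot‖R_L = (820 × 22100) / (820 + 22100) = 790.7 kΩ.
V_out = 18.9 × 790.7 / (968 + 790.7) = 18.9 × 790.7/1759 = 8.50 V.
(Unloaded it would have been 8.67 V.)

V_out ≈ 8.50 V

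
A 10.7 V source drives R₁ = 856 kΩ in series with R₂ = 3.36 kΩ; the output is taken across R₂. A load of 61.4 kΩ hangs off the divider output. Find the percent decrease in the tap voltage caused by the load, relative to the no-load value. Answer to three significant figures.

The divider's output (Thévenin) resistance is R₁‖R₂ = 3.347 kΩ.
Fractional drop under load = R_th/(R_th + R_L) = 3.347 / (3.347 + 61.4) = 0.05169.
So the output falls by 5.17 %.

5.17 %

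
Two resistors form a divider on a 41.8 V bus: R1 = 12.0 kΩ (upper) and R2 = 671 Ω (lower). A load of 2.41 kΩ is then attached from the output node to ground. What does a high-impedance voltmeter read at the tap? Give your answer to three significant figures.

The load sits in parallel with R2: R2‖R_L = (671 × 2410) / (671 + 2410) = 524.9 Ω.
V_out = 41.8 × 524.9 / (12000 + 524.9) = 41.8 × 524.9/12520 = 1.75 V.

V_out ≈ 1.75 V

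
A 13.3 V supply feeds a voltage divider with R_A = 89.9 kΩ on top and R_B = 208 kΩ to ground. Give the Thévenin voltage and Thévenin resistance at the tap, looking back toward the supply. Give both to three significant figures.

V_th is the open-circuit tap voltage: 13.3 × 208/(89.9 + 208) = 9.29 V.
With the supply zeroed, R_A and R_B appear in parallel from the tap: R_th = R_A‖R_B = (89.9 × 208)/297.9 = 62.8 kΩ.

V_th = 9.29 V, R_th = 62.8 kΩ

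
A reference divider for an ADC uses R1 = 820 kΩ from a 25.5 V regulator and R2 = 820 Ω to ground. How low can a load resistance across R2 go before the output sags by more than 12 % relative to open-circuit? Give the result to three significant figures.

Output resistance R_th = R1‖R2 = (820000 × 820)/820800 = 819.2 Ω.
The fractional drop is R_th/(R_th + R_L); requiring this ≤ 0.120 gives R_L ≥ R_th(1/0.120 − 1) = 819.2 × 7.333 = 6.01 kΩ.

R_L(min) ≈ 6.01 kΩ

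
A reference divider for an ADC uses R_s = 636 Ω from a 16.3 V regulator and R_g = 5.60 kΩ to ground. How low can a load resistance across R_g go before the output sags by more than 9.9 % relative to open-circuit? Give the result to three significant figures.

Output resistance R_th = R_s‖R_g = (636 × 5600)/6236 = 571.1 Ω.
The fractional drop is R_th/(R_th + R_L); requiring this ≤ 0.0990 gives R_L ≥ R_th(1/0.0990 − 1) = 571.1 × 9.101 = 5.20 kΩ.

R_L(min) ≈ 5.20 kΩ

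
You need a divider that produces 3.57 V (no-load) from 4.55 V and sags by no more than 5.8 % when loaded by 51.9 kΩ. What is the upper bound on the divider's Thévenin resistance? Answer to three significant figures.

Loading drop = R_th/(R_th + R_L) ≤ 0.0580, so R_th ≤ R_L · ε/(1−ε) = 51.9 kΩ × 0.0580/0.9420 = 3.20 kΩ.
(Any R1, R2 with R2/(R1+R2) = 0.785 and R1‖R2 ≤ 3.20 kΩ will meet the spec.)

R_th ≤ 3.20 kΩ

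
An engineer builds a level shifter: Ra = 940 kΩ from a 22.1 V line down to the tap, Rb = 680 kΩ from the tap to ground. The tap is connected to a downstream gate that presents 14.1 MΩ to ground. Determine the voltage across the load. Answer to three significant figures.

V_out ≈ 9.02 V

The load sits in parallel with Rb: Rb‖R_L = (680 × 14100) / (680 + 14100) = 648.7 kΩ.
V_out = 22.1 × 648.7 / (940 + 648.7) = 22.1 × 648.7/1589 = 9.02 V.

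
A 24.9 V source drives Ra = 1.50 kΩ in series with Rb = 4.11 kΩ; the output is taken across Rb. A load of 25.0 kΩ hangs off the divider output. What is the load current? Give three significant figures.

I_L ≈ 0.699 mA

Rb‖R_L = 3.530 kΩ; V_out = 24.9 × 3.530/5.030 = 17.47 V.
I_L = V_out / R_L = 17.47 / 25.0 kΩ = 0.699 mA.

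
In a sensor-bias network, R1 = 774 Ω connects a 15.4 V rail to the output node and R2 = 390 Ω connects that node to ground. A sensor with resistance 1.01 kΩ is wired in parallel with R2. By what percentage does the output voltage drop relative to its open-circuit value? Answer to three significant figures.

The divider's output (Thévenin) resistance is R1‖R2 = 259.3 Ω.
Fractional drop under load = R_th/(R_th + R_L) = 259.3 / (259.3 + 1010) = 0.2043.
So the output falls by 20.4 %.

20.4 %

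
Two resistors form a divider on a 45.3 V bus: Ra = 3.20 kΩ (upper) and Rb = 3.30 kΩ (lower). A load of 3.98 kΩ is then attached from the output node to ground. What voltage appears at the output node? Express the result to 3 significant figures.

The load sits in parallel with Rb: Rb‖R_L = (3.30 × 3.98) / (3.30 + 3.98) = 1.804 kΩ.
V_out = 45.3 × 1.804 / (3.20 + 1.804) = 45.3 × 1.804/5.004 = 16.3 V.
(Unloaded it would have been 23.0 V.)

V_out ≈ 16.3 V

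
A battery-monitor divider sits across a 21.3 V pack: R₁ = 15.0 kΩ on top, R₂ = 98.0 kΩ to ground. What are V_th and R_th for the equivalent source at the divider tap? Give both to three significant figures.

V_th = 18.5 V, R_th = 13.0 kΩ

V_th is the open-circuit tap voltage: 21.3 × 98.0/(15.0 + 98.0) = 18.5 V.
With the supply zeroed, R₁ and R₂ appear in parallel from the tap: R_th = R₁‖R₂ = (15.0 × 98.0)/113.0 = 13.0 kΩ.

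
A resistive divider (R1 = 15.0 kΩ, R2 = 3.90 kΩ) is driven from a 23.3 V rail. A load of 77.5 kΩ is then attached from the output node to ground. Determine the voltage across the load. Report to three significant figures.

The load sits in parallel with R2: R2‖R_L = (3.90 × 77.5) / (3.90 + 77.5) = 3.713 kΩ.
V_out = 23.3 × 3.713 / (15.0 + 3.713) = 23.3 × 3.713/18.71 = 4.62 V.
(Unloaded it would have been 4.81 V.)

V_out ≈ 4.62 V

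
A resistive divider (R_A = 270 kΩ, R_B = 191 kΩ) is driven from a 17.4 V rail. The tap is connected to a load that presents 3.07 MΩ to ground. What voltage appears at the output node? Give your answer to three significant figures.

The load sits in parallel with R_B: R_B‖R_L = (191 × 3070) / (191 + 3070) = 179.8 kΩ.
V_out = 17.4 × 179.8 / (270 + 179.8) = 17.4 × 179.8/449.8 = 6.96 V.

V_out ≈ 6.96 V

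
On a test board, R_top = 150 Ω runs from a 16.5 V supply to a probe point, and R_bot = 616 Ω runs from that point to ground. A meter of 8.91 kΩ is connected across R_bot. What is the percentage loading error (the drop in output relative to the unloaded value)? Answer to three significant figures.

1.34 %

The divider's output (Thévenin) resistance is R_top‖R_bot = 120.6 Ω.
Fractional drop under load = R_th/(R_th + R_L) = 120.6 / (120.6 + 8910) = 0.01336.
So the output falls by 1.34 %.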